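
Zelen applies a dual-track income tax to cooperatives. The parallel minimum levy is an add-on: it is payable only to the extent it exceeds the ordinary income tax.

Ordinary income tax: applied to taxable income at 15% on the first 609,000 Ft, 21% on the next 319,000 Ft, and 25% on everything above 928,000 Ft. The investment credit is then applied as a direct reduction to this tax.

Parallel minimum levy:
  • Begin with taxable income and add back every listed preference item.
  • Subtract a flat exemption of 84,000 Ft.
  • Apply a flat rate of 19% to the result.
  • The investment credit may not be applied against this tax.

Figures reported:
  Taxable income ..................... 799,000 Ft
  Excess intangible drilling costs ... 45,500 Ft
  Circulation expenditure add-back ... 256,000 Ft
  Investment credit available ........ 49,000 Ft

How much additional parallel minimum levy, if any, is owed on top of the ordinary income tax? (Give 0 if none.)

Ordinary income tax:
  609,000 Ft × 15% = 91,350 Ft
  190,000 Ft × 21% = 39,900 Ft
  → 131,250 Ft
  Less investment credit 49,000 Ft → 82,250 Ft

Parallel minimum levy:
  Adjusted income: 799,000 Ft + 45,500 Ft + 256,000 Ft = 1,100,500 Ft
  Less exemption 84,000 Ft → base 1,016,500 Ft
  1,016,500 Ft × 19% = 193,135 Ft

Excess of parallel minimum levy over ordinary income tax: 193,135 Ft − 82,250 Ft = 110,885 Ft.

110,885 Ft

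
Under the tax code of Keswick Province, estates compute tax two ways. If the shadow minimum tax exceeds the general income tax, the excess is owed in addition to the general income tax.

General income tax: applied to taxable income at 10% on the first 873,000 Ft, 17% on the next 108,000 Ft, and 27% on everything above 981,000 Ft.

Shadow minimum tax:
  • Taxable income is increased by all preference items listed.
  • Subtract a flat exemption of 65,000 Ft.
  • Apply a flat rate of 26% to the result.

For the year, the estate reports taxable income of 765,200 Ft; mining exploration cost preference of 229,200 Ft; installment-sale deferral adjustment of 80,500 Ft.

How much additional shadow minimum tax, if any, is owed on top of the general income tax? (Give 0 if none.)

186,054 Ft

General income tax:
  765,200 Ft × 10% = 76,520 Ft

Shadow minimum tax:
  Adjusted income: 765,200 Ft + 229,200 Ft + 80,500 Ft = 1,074,900 Ft
  Less exemption 65,000 Ft → base 1,009,900 Ft
  1,009,900 Ft × 26% = 262,574 Ft

Excess of shadow minimum tax over general income tax: 262,574 Ft − 76,520 Ft = 186,054 Ft.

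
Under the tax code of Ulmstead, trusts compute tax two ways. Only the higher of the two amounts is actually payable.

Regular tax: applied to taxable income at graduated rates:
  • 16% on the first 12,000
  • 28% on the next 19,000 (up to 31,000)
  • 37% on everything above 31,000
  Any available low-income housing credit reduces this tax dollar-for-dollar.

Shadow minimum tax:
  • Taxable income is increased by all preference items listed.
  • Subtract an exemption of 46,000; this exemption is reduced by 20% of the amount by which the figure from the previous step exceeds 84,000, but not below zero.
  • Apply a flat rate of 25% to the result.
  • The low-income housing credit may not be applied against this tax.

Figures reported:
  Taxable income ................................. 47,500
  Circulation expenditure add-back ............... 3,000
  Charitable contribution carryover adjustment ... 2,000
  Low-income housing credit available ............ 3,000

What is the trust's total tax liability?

10,345

Regular tax:
  12,000 × 16% = 1,920
  19,000 × 28% = 5,320
  16,500 × 37% = 6,105
  → 13,345
  Less low-income housing credit 3,000 → 10,345

Shadow minimum tax:
  Adjusted income: 47,500 + 3,000 + 2,000 = 52,500
  Exemption: 52,500 ≤ 84,000, so full 46,000 applies
  Base: 52,500 − 46,000 = 6,500
  6,500 × 25% = 1,625

10,345 > 1,625, so the regular tax governs.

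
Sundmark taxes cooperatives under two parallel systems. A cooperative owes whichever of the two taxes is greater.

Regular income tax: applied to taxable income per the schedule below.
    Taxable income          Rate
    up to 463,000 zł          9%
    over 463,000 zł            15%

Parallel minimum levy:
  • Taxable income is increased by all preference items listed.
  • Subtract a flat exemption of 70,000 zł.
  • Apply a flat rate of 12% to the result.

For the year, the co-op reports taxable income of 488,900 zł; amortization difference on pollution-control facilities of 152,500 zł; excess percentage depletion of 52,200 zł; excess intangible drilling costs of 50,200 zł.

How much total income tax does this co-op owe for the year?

80,856 zł

Regular income tax:
  463,000 zł × 9% = 41,670 zł
  25,900 zł × 15% = 3,885 zł
  → 45,555 zł

Parallel minimum levy:
  Adjusted income: 488,900 zł + 152,500 zł + 52,200 zł + 50,200 zł = 743,800 zł
  Less exemption 70,000 zł → base 673,800 zł
  673,800 zł × 12% = 80,856 zł

80,856 zł > 45,555 zł, so the parallel minimum levy is the binding amount.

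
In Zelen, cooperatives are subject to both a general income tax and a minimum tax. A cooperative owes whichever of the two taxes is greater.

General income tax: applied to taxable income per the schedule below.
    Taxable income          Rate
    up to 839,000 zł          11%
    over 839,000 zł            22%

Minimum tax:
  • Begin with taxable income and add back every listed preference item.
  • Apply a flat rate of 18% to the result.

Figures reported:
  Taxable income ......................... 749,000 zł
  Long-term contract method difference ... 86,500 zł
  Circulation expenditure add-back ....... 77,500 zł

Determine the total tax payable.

164,340 zł

Minimum tax:
  Adjusted income: 749,000 zł + 86,500 zł + 77,500 zł = 913,000 zł
  913,000 zł × 18% = 164,340 zł

General income tax:
  749,000 zł × 11% = 82,390 zł

164,340 zł > 82,390 zł, so the minimum tax is the binding amount.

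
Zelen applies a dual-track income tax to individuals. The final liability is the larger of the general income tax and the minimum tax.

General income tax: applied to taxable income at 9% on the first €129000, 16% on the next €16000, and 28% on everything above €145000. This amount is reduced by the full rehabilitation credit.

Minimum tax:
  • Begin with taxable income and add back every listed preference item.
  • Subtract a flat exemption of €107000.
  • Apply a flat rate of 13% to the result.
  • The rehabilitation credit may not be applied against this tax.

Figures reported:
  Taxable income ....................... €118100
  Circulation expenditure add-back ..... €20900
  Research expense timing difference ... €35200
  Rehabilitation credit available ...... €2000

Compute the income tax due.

Minimum tax:
  Adjusted income: €118100 + €20900 + €35200 = €174200
  Less exemption €107000 → base €67200
  €67200 × 13% = €8736

General income tax:
  €118100 × 9% = €10629
  Less rehabilitation credit €2000 → €8629

€8736 > €8629, so the minimum tax is the binding amount.

€8736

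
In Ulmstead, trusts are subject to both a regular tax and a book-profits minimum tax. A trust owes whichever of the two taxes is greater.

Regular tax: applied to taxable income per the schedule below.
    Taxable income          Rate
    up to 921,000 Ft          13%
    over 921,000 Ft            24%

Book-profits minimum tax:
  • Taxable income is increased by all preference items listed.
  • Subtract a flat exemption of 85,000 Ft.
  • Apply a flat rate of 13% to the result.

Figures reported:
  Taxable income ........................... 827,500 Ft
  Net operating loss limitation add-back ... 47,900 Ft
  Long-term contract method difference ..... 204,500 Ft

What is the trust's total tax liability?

129,337 Ft

Regular tax:
  827,500 Ft × 13% = 107,575 Ft

Book-profits minimum tax:
  Adjusted income: 827,500 Ft + 47,900 Ft + 204,500 Ft = 1,079,900 Ft
  Less exemption 85,000 Ft → base 994,900 Ft
  994,900 Ft × 13% = 129,337 Ft

129,337 Ft > 107,575 Ft, so the book-profits minimum tax is the binding amount.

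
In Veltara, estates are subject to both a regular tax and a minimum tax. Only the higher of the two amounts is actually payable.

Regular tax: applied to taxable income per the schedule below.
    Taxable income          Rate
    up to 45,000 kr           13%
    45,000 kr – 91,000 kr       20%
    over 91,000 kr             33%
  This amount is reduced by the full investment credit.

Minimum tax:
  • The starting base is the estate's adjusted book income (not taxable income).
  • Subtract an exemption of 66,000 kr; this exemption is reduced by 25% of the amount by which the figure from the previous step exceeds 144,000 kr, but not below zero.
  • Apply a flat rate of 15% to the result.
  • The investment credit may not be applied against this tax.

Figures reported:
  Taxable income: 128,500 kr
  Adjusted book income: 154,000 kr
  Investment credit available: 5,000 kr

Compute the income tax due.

22,425 kr

Regular tax:
  45,000 kr × 13% = 5,850 kr
  46,000 kr × 20% = 9,200 kr
  37,500 kr × 33% = 12,375 kr
  → 27,425 kr
  Less investment credit 5,000 kr → 22,425 kr

Minimum tax:
  Base (adjusted book income): 154,000 kr
  Exemption: 66,000 kr − 25% × (154,000 kr − 144,000 kr) = 66,000 kr − 2,500 kr = 63,500 kr
  Base: 154,000 kr − 63,500 kr = 90,500 kr
  90,500 kr × 15% = 13,575 kr

22,425 kr > 13,575 kr, so the regular tax governs.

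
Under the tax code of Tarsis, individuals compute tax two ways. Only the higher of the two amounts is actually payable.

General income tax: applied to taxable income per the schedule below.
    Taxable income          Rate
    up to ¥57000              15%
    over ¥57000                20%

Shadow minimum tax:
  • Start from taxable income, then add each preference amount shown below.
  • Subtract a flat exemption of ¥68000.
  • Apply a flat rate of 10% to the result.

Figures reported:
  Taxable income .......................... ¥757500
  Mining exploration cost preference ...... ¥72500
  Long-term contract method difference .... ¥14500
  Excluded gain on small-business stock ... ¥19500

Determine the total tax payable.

Shadow minimum tax:
  Adjusted income: ¥757500 + ¥72500 + ¥14500 + ¥19500 = ¥864000
  Less exemption ¥68000 → base ¥796000
  ¥796000 × 10% = ¥79600

General income tax:
  ¥57000 × 15% = ¥8550
  ¥700500 × 20% = ¥140100
  → ¥148650

¥148650 > ¥79600, so the general income tax governs.

¥148650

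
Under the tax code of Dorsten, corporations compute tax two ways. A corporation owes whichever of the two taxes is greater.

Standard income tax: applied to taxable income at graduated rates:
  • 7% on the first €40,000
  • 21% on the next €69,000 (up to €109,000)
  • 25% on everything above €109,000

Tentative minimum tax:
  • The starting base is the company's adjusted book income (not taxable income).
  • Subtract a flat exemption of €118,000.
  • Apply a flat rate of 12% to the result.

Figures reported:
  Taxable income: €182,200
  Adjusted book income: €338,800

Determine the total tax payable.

€35,590

Tentative minimum tax:
  Base (adjusted book income): €338,800
  Less exemption €118,000 → base €220,800
  €220,800 × 12% = €26,496

Standard income tax:
  €40,000 × 7% = €2,800
  €69,000 × 21% = €14,490
  €73,200 × 25% = €18,300
  → €35,590

€35,590 > €26,496, so the standard income tax governs.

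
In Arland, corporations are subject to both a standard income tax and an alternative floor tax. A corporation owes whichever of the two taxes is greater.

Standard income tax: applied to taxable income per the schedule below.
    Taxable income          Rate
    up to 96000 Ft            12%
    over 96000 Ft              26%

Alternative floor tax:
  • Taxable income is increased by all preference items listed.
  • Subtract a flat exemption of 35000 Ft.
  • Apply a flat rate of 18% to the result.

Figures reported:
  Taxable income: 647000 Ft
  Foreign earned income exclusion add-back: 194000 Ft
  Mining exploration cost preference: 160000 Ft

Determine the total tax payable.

Standard income tax:
  96000 Ft × 12% = 11520 Ft
  551000 Ft × 26% = 143260 Ft
  → 154780 Ft

Alternative floor tax:
  Adjusted income: 647000 Ft + 194000 Ft + 160000 Ft = 1001000 Ft
  Less exemption 35000 Ft → base 966000 Ft
  966000 Ft × 18% = 173880 Ft

173880 Ft > 154780 Ft, so the alternative floor tax is the binding amount.

173880 Ft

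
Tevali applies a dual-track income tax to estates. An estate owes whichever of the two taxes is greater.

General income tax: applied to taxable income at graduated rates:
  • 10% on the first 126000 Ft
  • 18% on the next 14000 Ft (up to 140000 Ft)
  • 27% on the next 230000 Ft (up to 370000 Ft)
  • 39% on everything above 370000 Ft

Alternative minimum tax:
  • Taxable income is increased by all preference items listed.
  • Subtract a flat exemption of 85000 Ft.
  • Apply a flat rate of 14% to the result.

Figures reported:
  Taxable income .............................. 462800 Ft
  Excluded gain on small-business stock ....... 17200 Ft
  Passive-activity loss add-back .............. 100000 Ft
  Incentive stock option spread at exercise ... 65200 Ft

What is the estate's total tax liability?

113412 Ft

Alternative minimum tax:
  Adjusted income: 462800 Ft + 17200 Ft + 100000 Ft + 65200 Ft = 645200 Ft
  Less exemption 85000 Ft → base 560200 Ft
  560200 Ft × 14% = 78428 Ft

General income tax:
  126000 Ft × 10% = 12600 Ft
  14000 Ft × 18% = 2520 Ft
  230000 Ft × 27% = 62100 Ft
  92800 Ft × 39% = 36192 Ft
  → 113412 Ft

113412 Ft > 78428 Ft, so the general income tax governs.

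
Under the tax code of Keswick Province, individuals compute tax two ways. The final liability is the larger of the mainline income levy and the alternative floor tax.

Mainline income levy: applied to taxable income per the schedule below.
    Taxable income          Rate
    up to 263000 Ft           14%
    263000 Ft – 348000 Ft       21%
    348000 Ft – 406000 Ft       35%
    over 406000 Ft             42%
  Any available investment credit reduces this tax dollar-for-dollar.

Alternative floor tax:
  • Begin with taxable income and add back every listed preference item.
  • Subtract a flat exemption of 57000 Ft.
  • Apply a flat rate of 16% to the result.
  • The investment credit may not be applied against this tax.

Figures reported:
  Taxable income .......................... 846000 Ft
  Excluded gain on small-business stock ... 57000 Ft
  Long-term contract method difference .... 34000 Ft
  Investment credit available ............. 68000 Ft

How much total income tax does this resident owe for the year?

Mainline income levy:
  263000 Ft × 14% = 36820 Ft
  85000 Ft × 21% = 17850 Ft
  58000 Ft × 35% = 20300 Ft
  440000 Ft × 42% = 184800 Ft
  → 259770 Ft
  Less investment credit 68000 Ft → 191770 Ft

Alternative floor tax:
  Adjusted income: 846000 Ft + 57000 Ft + 34000 Ft = 937000 Ft
  Less exemption 57000 Ft → base 880000 Ft
  880000 Ft × 16% = 140800 Ft

191770 Ft > 140800 Ft, so the mainline income levy governs.

191770 Ft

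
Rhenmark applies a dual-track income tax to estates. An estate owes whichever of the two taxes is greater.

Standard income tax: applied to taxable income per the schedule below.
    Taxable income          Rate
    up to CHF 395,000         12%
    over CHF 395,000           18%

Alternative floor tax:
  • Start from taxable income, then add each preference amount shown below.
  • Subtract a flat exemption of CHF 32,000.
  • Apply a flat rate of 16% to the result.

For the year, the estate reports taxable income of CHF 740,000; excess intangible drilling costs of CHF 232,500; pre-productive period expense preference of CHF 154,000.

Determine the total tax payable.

CHF 175,120

Alternative floor tax:
  Adjusted income: CHF 740,000 + CHF 232,500 + CHF 154,000 = CHF 1,126,500
  Less exemption CHF 32,000 → base CHF 1,094,500
  CHF 1,094,500 × 16% = CHF 175,120

Standard income tax:
  CHF 395,000 × 12% = CHF 47,400
  CHF 345,000 × 18% = CHF 62,100
  → CHF 109,500

CHF 175,120 > CHF 109,500, so the alternative floor tax is the binding amount.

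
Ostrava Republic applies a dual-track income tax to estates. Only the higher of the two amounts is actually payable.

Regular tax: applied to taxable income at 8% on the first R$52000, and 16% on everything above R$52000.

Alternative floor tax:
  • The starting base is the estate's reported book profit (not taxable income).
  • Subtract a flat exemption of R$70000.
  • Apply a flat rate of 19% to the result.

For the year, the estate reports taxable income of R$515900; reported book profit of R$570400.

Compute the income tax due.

R$95076

Alternative floor tax:
  Base (reported book profit): R$570400
  Less exemption R$70000 → base R$500400
  R$500400 × 19% = R$95076

Regular tax:
  R$52000 × 8% = R$4160
  R$463900 × 16% = R$74224
  → R$78384

R$95076 > R$78384, so the alternative floor tax is the binding amount.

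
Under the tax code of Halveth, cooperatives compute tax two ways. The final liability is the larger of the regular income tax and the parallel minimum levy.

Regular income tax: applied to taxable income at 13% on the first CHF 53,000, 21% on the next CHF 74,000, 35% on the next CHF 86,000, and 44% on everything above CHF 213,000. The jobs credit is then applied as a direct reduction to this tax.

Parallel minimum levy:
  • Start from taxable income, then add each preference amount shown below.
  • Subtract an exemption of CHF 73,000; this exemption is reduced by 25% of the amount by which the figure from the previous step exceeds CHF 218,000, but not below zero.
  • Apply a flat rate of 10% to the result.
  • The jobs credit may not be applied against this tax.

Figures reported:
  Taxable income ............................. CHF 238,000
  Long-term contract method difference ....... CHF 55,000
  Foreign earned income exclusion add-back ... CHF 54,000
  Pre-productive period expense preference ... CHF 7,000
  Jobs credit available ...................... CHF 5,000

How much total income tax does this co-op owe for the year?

CHF 58,530

Parallel minimum levy:
  Adjusted income: CHF 238,000 + CHF 55,000 + CHF 54,000 + CHF 7,000 = CHF 354,000
  Exemption: CHF 73,000 − 25% × (CHF 354,000 − CHF 218,000) = CHF 73,000 − CHF 34,000 = CHF 39,000
  Base: CHF 354,000 − CHF 39,000 = CHF 315,000
  CHF 315,000 × 10% = CHF 31,500

Regular income tax:
  CHF 53,000 × 13% = CHF 6,890
  CHF 74,000 × 21% = CHF 15,540
  CHF 86,000 × 35% = CHF 30,100
  CHF 25,000 × 44% = CHF 11,000
  → CHF 63,530
  Less jobs credit CHF 5,000 → CHF 58,530

CHF 58,530 > CHF 31,500, so the regular income tax governs.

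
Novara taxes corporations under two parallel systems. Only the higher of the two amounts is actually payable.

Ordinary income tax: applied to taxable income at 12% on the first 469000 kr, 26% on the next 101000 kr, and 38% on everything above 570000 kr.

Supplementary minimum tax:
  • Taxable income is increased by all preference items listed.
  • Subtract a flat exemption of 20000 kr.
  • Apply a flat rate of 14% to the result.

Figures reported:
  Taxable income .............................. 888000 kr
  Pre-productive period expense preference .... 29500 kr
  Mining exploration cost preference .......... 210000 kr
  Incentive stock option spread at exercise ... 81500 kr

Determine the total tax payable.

203380 kr

Ordinary income tax:
  469000 kr × 12% = 56280 kr
  101000 kr × 26% = 26260 kr
  318000 kr × 38% = 120840 kr
  → 203380 kr

Supplementary minimum tax:
  Adjusted income: 888000 kr + 29500 kr + 210000 kr + 81500 kr = 1209000 kr
  Less exemption 20000 kr → base 1189000 kr
  1189000 kr × 14% = 166460 kr

203380 kr > 166460 kr, so the ordinary income tax governs.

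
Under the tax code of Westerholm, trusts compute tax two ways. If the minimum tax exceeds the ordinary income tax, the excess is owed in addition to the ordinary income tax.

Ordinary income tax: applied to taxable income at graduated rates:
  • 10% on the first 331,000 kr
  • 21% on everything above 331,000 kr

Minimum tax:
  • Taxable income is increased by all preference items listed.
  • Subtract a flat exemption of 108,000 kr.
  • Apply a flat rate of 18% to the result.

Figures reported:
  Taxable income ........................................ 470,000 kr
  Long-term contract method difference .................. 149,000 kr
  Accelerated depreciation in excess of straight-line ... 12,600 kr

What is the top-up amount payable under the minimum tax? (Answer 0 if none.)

Ordinary income tax:
  331,000 kr × 10% = 33,100 kr
  139,000 kr × 21% = 29,190 kr
  → 62,290 kr

Minimum tax:
  Adjusted income: 470,000 kr + 149,000 kr + 12,600 kr = 631,600 kr
  Less exemption 108,000 kr → base 523,600 kr
  523,600 kr × 18% = 94,248 kr

Excess of minimum tax over ordinary income tax: 94,248 kr − 62,290 kr = 31,958 kr.

31,958 kr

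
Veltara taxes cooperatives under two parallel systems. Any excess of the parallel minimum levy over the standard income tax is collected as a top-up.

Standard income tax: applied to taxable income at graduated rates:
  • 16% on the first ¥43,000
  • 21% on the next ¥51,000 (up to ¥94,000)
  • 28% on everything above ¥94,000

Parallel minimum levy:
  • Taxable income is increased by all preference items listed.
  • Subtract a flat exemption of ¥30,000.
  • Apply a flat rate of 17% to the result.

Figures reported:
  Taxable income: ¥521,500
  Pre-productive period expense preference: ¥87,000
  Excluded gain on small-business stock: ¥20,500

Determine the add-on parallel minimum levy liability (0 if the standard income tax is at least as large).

¥0

Parallel minimum levy:
  Adjusted income: ¥521,500 + ¥87,000 + ¥20,500 = ¥629,000
  Less exemption ¥30,000 → base ¥599,000
  ¥599,000 × 17% = ¥101,830

Standard income tax:
  ¥43,000 × 16% = ¥6,880
  ¥51,000 × 21% = ¥10,710
  ¥427,500 × 28% = ¥119,700
  → ¥137,290

¥101,830 ≤ ¥137,290, so no add-on is due.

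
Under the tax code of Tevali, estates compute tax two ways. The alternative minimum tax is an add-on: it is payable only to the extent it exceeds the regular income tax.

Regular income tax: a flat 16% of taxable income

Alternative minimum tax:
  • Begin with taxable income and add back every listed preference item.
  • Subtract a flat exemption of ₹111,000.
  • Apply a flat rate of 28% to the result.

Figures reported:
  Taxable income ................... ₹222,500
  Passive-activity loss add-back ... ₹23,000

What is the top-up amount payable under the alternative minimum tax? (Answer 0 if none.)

₹2,060

Alternative minimum tax:
  Adjusted income: ₹222,500 + ₹23,000 = ₹245,500
  Less exemption ₹111,000 → base ₹134,500
  ₹134,500 × 28% = ₹37,660

Regular income tax:
  ₹222,500 × 16% = ₹35,600

Excess of alternative minimum tax over regular income tax: ₹37,660 − ₹35,600 = ₹2,060.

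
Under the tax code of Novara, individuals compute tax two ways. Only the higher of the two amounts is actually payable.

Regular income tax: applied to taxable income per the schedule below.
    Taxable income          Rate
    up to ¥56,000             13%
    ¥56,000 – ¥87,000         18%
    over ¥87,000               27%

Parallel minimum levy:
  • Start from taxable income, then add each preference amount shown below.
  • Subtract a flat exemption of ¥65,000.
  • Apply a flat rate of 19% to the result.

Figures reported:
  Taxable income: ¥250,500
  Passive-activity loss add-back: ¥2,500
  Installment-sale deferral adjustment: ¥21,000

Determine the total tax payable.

Regular income tax:
  ¥56,000 × 13% = ¥7,280
  ¥31,000 × 18% = ¥5,580
  ¥163,500 × 27% = ¥44,145
  → ¥57,005

Parallel minimum levy:
  Adjusted income: ¥250,500 + ¥2,500 + ¥21,000 = ¥274,000
  Less exemption ¥65,000 → base ¥209,000
  ¥209,000 × 19% = ¥39,710

¥57,005 > ¥39,710, so the regular income tax governs.

¥57,005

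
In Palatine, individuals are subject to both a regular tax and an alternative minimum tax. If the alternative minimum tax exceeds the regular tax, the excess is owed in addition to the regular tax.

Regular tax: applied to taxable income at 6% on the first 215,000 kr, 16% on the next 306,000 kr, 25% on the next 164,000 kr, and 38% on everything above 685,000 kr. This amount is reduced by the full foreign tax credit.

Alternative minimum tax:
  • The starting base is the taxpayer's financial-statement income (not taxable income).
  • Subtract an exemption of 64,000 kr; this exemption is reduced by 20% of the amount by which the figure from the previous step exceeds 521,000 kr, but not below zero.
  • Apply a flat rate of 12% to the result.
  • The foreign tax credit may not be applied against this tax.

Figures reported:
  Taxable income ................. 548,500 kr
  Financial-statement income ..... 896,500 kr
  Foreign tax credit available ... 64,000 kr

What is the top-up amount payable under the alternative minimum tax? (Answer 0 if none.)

Alternative minimum tax:
  Base (financial-statement income): 896,500 kr
  Exemption: 20% × (896,500 kr − 521,000 kr) = 75,100 kr ≥ 64,000 kr, so the exemption is fully phased out
  Base: 896,500 kr − 0 kr = 896,500 kr
  896,500 kr × 12% = 107,580 kr

Regular tax:
  215,000 kr × 6% = 12,900 kr
  306,000 kr × 16% = 48,960 kr
  27,500 kr × 25% = 6,875 kr
  → 68,735 kr
  Less foreign tax credit 64,000 kr → 4,735 kr

Excess of alternative minimum tax over regular tax: 107,580 kr − 4,735 kr = 102,845 kr.

102,845 kr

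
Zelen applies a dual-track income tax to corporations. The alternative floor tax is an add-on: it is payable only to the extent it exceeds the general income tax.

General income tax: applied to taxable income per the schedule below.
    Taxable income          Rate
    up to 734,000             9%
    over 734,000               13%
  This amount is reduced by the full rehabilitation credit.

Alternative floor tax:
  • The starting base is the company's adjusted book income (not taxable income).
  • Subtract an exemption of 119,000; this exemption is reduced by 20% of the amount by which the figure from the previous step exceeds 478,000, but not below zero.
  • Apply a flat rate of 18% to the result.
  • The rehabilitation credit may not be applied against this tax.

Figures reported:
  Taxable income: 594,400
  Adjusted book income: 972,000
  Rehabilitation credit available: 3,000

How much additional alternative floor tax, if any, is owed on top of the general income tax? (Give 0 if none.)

General income tax:
  594,400 × 9% = 53,496
  Less rehabilitation credit 3,000 → 50,496

Alternative floor tax:
  Base (adjusted book income): 972,000
  Exemption: 119,000 − 20% × (972,000 − 478,000) = 119,000 − 98,800 = 20,200
  Base: 972,000 − 20,200 = 951,800
  951,800 × 18% = 171,324

Excess of alternative floor tax over general income tax: 171,324 − 50,496 = 120,828.

120,828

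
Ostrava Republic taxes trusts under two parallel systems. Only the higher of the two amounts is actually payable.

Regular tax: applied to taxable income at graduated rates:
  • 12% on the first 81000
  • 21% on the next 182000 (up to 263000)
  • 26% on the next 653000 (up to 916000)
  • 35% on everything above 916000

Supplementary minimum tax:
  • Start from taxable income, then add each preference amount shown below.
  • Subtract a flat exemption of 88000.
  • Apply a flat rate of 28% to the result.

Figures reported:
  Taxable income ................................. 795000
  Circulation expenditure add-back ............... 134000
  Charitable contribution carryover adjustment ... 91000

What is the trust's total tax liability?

Supplementary minimum tax:
  Adjusted income: 795000 + 134000 + 91000 = 1020000
  Less exemption 88000 → base 932000
  932000 × 28% = 260960

Regular tax:
  81000 × 12% = 9720
  182000 × 21% = 38220
  532000 × 26% = 138320
  → 186260

260960 > 186260, so the supplementary minimum tax is the binding amount.

260960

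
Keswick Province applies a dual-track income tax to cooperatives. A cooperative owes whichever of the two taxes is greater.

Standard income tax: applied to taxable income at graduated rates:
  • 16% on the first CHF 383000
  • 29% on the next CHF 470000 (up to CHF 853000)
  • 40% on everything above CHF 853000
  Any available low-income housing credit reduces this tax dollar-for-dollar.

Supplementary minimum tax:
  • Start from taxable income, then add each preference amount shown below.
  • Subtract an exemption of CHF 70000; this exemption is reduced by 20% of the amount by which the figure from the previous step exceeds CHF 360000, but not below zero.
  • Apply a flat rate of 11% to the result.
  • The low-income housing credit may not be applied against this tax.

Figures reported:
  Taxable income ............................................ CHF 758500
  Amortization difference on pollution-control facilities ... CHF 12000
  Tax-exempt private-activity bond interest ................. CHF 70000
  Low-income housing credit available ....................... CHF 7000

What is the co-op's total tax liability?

CHF 163175

Standard income tax:
  CHF 383000 × 16% = CHF 61280
  CHF 375500 × 29% = CHF 108895
  → CHF 170175
  Less low-income housing credit CHF 7000 → CHF 163175

Supplementary minimum tax:
  Adjusted income: CHF 758500 + CHF 12000 + CHF 70000 = CHF 840500
  Exemption: 20% × (CHF 840500 − CHF 360000) = CHF 96100 ≥ CHF 70000, so the exemption is fully phased out
  Base: CHF 840500 − CHF 0 = CHF 840500
  CHF 840500 × 11% = CHF 92455

CHF 163175 > CHF 92455, so the standard income tax governs.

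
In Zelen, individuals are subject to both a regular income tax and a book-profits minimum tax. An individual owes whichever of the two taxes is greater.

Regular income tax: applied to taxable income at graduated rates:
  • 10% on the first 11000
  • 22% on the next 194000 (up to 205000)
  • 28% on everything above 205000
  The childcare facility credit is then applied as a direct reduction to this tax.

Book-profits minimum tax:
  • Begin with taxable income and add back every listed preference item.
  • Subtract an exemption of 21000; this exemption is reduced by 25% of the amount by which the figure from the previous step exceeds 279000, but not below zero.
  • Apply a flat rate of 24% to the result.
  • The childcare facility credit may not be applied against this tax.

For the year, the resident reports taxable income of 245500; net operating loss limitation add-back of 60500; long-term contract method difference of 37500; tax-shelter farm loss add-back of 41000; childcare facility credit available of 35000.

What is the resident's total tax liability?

Book-profits minimum tax:
  Adjusted income: 245500 + 60500 + 37500 + 41000 = 384500
  Exemption: 25% × (384500 − 279000) = 26375 ≥ 21000, so the exemption is fully phased out
  Base: 384500 − 0 = 384500
  384500 × 24% = 92280

Regular income tax:
  11000 × 10% = 1100
  194000 × 22% = 42680
  40500 × 28% = 11340
  → 55120
  Less childcare facility credit 35000 → 20120

92280 > 20120, so the book-profits minimum tax is the binding amount.

92280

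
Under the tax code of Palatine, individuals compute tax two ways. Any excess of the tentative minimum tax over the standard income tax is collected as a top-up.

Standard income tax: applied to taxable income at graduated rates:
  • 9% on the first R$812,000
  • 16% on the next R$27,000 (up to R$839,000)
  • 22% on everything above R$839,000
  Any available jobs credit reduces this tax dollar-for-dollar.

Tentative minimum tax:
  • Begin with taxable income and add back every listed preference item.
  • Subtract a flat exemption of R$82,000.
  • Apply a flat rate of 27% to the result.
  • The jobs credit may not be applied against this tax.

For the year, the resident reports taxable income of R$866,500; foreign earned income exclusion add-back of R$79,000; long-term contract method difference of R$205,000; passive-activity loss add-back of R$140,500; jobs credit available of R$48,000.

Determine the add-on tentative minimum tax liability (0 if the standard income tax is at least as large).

Tentative minimum tax:
  Adjusted income: R$866,500 + R$79,000 + R$205,000 + R$140,500 = R$1,291,000
  Less exemption R$82,000 → base R$1,209,000
  R$1,209,000 × 27% = R$326,430

Standard income tax:
  R$812,000 × 9% = R$73,080
  R$27,000 × 16% = R$4,320
  R$27,500 × 22% = R$6,050
  → R$83,450
  Less jobs credit R$48,000 → R$35,450

Excess of tentative minimum tax over standard income tax: R$326,430 − R$35,450 = R$290,980.

R$290,980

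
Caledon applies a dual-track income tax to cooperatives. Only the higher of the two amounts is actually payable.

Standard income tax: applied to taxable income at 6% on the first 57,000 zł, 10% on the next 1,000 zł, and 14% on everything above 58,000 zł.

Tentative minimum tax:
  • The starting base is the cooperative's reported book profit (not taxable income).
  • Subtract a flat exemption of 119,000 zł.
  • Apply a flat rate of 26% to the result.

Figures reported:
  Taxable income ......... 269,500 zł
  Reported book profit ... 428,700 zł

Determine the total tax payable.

80,522 zł

Standard income tax:
  57,000 zł × 6% = 3,420 zł
  1,000 zł × 10% = 100 zł
  211,500 zł × 14% = 29,610 zł
  → 33,130 zł

Tentative minimum tax:
  Base (reported book profit): 428,700 zł
  Less exemption 119,000 zł → base 309,700 zł
  309,700 zł × 26% = 80,522 zł

80,522 zł > 33,130 zł, so the tentative minimum tax is the binding amount.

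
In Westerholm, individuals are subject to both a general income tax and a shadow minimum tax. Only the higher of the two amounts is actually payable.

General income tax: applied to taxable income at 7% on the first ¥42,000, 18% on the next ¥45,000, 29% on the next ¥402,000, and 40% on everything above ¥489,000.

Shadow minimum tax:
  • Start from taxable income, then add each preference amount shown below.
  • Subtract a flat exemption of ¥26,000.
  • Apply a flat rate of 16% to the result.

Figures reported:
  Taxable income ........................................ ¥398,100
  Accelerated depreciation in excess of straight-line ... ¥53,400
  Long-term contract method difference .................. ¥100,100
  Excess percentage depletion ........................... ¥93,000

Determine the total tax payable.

¥101,259

General income tax:
  ¥42,000 × 7% = ¥2,940
  ¥45,000 × 18% = ¥8,100
  ¥311,100 × 29% = ¥90,219
  → ¥101,259

Shadow minimum tax:
  Adjusted income: ¥398,100 + ¥53,400 + ¥100,100 + ¥93,000 = ¥644,600
  Less exemption ¥26,000 → base ¥618,600
  ¥618,600 × 16% = ¥98,976

¥101,259 > ¥98,976, so the general income tax governs.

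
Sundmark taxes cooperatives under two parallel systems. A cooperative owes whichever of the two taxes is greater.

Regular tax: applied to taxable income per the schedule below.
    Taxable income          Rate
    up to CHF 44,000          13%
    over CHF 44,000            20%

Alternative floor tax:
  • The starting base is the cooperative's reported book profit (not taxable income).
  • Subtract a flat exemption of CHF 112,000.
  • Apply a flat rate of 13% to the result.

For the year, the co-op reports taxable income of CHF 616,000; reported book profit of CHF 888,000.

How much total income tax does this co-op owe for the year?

CHF 120,120

Regular tax:
  CHF 44,000 × 13% = CHF 5,720
  CHF 572,000 × 20% = CHF 114,400
  → CHF 120,120

Alternative floor tax:
  Base (reported book profit): CHF 888,000
  Less exemption CHF 112,000 → base CHF 776,000
  CHF 776,000 × 13% = CHF 100,880

CHF 120,120 > CHF 100,880, so the regular tax governs.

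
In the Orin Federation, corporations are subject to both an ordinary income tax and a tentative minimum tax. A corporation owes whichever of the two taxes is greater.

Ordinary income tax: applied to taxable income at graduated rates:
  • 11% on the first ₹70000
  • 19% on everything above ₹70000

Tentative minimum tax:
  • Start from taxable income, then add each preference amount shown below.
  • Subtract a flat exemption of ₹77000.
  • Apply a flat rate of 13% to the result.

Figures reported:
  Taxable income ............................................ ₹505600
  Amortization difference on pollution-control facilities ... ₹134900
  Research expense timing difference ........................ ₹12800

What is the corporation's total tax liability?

₹90464

Ordinary income tax:
  ₹70000 × 11% = ₹7700
  ₹435600 × 19% = ₹82764
  → ₹90464

Tentative minimum tax:
  Adjusted income: ₹505600 + ₹134900 + ₹12800 = ₹653300
  Less exemption ₹77000 → base ₹576300
  ₹576300 × 13% = ₹74919

₹90464 > ₹74919, so the ordinary income tax governs.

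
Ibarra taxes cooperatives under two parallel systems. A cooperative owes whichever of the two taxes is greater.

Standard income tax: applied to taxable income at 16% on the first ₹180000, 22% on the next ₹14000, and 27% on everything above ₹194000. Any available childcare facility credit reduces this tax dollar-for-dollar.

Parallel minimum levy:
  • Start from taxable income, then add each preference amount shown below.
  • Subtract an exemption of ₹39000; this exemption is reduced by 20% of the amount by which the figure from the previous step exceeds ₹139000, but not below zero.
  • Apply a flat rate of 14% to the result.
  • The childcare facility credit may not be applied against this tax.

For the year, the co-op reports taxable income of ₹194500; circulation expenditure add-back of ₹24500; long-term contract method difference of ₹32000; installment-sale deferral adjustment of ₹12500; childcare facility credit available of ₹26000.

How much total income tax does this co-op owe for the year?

Parallel minimum levy:
  Adjusted income: ₹194500 + ₹24500 + ₹32000 + ₹12500 = ₹263500
  Exemption: ₹39000 − 20% × (₹263500 − ₹139000) = ₹39000 − ₹24900 = ₹14100
  Base: ₹263500 − ₹14100 = ₹249400
  ₹249400 × 14% = ₹34916

Standard income tax:
  ₹180000 × 16% = ₹28800
  ₹14000 × 22% = ₹3080
  ₹500 × 27% = ₹135
  → ₹32015
  Less childcare facility credit ₹26000 → ₹6015

₹34916 > ₹6015, so the parallel minimum levy is the binding amount.

₹34916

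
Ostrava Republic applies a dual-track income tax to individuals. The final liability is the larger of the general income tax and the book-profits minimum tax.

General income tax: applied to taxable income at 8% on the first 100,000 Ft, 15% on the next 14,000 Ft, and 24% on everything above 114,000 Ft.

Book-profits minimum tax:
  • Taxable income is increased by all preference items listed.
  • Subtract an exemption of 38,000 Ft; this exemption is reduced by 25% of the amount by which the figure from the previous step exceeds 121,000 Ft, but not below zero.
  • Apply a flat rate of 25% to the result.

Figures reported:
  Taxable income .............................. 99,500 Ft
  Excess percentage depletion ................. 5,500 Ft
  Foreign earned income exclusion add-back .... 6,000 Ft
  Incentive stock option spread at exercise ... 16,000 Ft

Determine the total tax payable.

Book-profits minimum tax:
  Adjusted income: 99,500 Ft + 5,500 Ft + 6,000 Ft + 16,000 Ft = 127,000 Ft
  Exemption: 38,000 Ft − 25% × (127,000 Ft − 121,000 Ft) = 38,000 Ft − 1,500 Ft = 36,500 Ft
  Base: 127,000 Ft − 36,500 Ft = 90,500 Ft
  90,500 Ft × 25% = 22,625 Ft

General income tax:
  99,500 Ft × 8% = 7,960 Ft

22,625 Ft > 7,960 Ft, so the book-profits minimum tax is the binding amount.

22,625 Ft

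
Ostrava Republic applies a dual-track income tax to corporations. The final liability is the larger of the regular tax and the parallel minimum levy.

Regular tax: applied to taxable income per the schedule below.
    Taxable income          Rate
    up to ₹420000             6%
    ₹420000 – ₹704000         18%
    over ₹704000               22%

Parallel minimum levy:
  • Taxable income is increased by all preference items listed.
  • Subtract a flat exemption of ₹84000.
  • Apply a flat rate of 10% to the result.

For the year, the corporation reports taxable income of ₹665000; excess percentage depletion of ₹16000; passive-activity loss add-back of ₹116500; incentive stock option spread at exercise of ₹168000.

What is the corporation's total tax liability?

Parallel minimum levy:
  Adjusted income: ₹665000 + ₹16000 + ₹116500 + ₹168000 = ₹965500
  Less exemption ₹84000 → base ₹881500
  ₹881500 × 10% = ₹88150

Regular tax:
  ₹420000 × 6% = ₹25200
  ₹245000 × 18% = ₹44100
  → ₹69300

₹88150 > ₹69300, so the parallel minimum levy is the binding amount.

₹88150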